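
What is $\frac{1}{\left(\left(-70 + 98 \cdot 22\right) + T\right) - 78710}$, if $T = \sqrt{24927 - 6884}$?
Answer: $- \frac{76624}{5871219333} - \frac{\sqrt{18043}}{5871219333} \approx -1.3074 \cdot 10^{-5}$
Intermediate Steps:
$T = \sqrt{18043} \approx 134.32$
$\frac{1}{\left(\left(-70 + 98 \cdot 22\right) + T\right) - 78710} = \frac{1}{\left(\left(-70 + 98 \cdot 22\right) + \sqrt{18043}\right) - 78710} = \frac{1}{\left(\left(-70 + 2156\right) + \sqrt{18043}\right) - 78710} = \frac{1}{\left(2086 + \sqrt{18043}\right) - 78710} = \frac{1}{-76624 + \sqrt{18043}}$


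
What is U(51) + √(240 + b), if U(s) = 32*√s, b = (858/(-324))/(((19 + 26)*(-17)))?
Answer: 32*√51 + √5056416930/4590 ≈ 244.02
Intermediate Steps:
b = 143/41310 (b = (858*(-1/324))/((45*(-17))) = -143/54/(-765) = -143/54*(-1/765) = 143/41310 ≈ 0.0034616)
U(51) + √(240 + b) = 32*√51 + √(240 + 143/41310) = 32*√51 + √(9914543/41310) = 32*√51 + √5056416930/4590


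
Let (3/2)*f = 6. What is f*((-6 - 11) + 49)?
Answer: 128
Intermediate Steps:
f = 4 (f = (2/3)*6 = 4)
f*((-6 - 11) + 49) = 4*((-6 - 11) + 49) = 4*(-17 + 49) = 4*32 = 128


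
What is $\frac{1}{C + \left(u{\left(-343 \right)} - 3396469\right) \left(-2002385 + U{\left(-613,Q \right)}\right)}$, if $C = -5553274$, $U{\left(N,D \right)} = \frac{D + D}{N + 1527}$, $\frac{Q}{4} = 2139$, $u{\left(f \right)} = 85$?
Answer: $\frac{457}{3107965250451158} \approx 1.4704 \cdot 10^{-13}$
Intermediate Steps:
$Q = 8556$ ($Q = 4 \cdot 2139 = 8556$)
$U{\left(N,D \right)} = \frac{2 D}{1527 + N}$
$\frac{1}{C + \left(u{\left(-343 \right)} - 3396469\right) \left(-2002385 + U{\left(-613,Q \right)}\right)} = \frac{1}{-5553274 + \left(85 - 3396469\right) \left(-2002385 + 2 \cdot 8556 \frac{1}{1527 - 613}\right)} = \frac{1}{-5553274 - 3396384 \left(-2002385 + 2 \cdot 8556 \cdot \frac{1}{914}\right)} = \frac{1}{-5553274 - 3396384 \left(-2002385 + \frac{8556}{457}\right)} = \frac{1}{-5553274 - - \frac{3107967788297376}{457}} = \frac{1}{-5553274 + \frac{3107967788297376}{457}} = \frac{1}{\frac{3107965250451158}{457}} = \frac{457}{3107965250451158}$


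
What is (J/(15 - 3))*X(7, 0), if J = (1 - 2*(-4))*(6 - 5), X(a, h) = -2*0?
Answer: 0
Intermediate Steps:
X(a, h) = 0
J = 9 (J = (1 + 8)*1 = 9*1 = 9)
(J/(15 - 3))*X(7, 0) = (9/(15 - 3))*0 = (9/12)*0 = (9*(1/12))*0 = (3/4)*0 = 0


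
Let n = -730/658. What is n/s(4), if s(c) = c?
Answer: -365/1316 ≈ -0.27736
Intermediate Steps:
n = -365/329 (n = -730*1/658 = -365/329 ≈ -1.1094)
n/s(4) = -365/329/4 = -365/329*1/4 = -365/1316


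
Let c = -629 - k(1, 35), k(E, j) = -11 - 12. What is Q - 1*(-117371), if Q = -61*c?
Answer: 154337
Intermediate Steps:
k(E, j) = -23
c = -606 (c = -629 - 1*(-23) = -629 + 23 = -606)
Q = 36966 (Q = -61*(-606) = 36966)
Q - 1*(-117371) = 36966 - 1*(-117371) = 36966 + 117371 = 154337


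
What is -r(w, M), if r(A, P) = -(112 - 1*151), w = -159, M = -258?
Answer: -39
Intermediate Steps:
r(A, P) = 39 (r(A, P) = -(112 - 151) = -1*(-39) = 39)
-r(w, M) = -1*39 = -39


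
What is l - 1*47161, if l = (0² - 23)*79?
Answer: -48978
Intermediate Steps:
l = -1817 (l = (0 - 23)*79 = -23*79 = -1817)
l - 1*47161 = -1817 - 1*47161 = -1817 - 47161 = -48978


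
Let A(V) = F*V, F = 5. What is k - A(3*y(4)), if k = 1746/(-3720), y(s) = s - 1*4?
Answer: -291/620 ≈ -0.46935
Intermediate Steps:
y(s) = -4 + s (y(s) = s - 4 = -4 + s)
A(V) = 5*V
k = -291/620 (k = 1746*(-1/3720) = -291/620 ≈ -0.46935)
k - A(3*y(4)) = -291/620 - 5*3*(-4 + 4) = -291/620 - 5*3*0 = -291/620 - 5*0 = -291/620 - 1*0 = -291/620 + 0 = -291/620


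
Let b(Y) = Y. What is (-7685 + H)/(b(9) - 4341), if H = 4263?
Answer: 1711/2166 ≈ 0.78994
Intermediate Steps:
(-7685 + H)/(b(9) - 4341) = (-7685 + 4263)/(9 - 4341) = -3422/(-4332) = -3422*(-1/4332) = 1711/2166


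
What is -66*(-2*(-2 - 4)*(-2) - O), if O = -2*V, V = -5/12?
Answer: 1639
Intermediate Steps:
V = -5/12 (V = -5*1/12 = -5/12 ≈ -0.41667)
O = 5/6 (O = -2*(-5/12) = 5/6 ≈ 0.83333)
-66*(-2*(-2 - 4)*(-2) - O) = -66*(-2*(-2 - 4)*(-2) - 1*5/6) = -66*(-2*(-6)*(-2) - 5/6) = -66*(12*(-2) - 5/6) = -66*(-24 - 5/6) = -66*(-149/6) = 1639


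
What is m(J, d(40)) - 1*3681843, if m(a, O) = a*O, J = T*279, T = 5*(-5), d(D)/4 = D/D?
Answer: -3709743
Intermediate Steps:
d(D) = 4 (d(D) = 4*(D/D) = 4*1 = 4)
T = -25
J = -6975 (J = -25*279 = -6975)
m(a, O) = O*a
m(J, d(40)) - 1*3681843 = 4*(-6975) - 1*3681843 = -27900 - 3681843 = -3709743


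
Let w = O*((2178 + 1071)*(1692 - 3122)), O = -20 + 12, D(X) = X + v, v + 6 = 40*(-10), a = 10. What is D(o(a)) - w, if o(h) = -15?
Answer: -37168981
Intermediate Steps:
v = -406 (v = -6 + 40*(-10) = -6 - 400 = -406)
D(X) = -406 + X (D(X) = X - 406 = -406 + X)
O = -8
w = 37168560 (w = -8*(2178 + 1071)*(1692 - 3122) = -25992*(-1430) = -8*(-4646070) = 37168560)
D(o(a)) - w = (-406 - 15) - 1*37168560 = -421 - 37168560 = -37168981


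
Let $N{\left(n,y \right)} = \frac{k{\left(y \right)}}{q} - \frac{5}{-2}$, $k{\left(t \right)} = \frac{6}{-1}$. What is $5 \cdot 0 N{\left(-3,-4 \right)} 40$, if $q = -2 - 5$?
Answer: $0$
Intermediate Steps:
$k{\left(t \right)} = -6$ ($k{\left(t \right)} = 6 \left(-1\right) = -6$)
$q = -7$
$N{\left(n,y \right)} = \frac{47}{14}$ ($N{\left(n,y \right)} = - \frac{6}{-7} - \frac{5}{-2} = \left(-6\right) \left(- \frac{1}{7}\right) - - \frac{5}{2} = \frac{6}{7} + \frac{5}{2} = \frac{47}{14}$)
$5 \cdot 0 N{\left(-3,-4 \right)} 40 = 5 \cdot 0 \cdot \frac{47}{14} \cdot 40 = 0 \cdot \frac{47}{14} \cdot 40 = 0 \cdot 40 = 0$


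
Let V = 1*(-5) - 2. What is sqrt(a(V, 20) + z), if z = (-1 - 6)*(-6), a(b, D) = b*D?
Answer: 7*I*sqrt(2) ≈ 9.8995*I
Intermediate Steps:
V = -7 (V = -5 - 2 = -7)
a(b, D) = D*b
z = 42 (z = -7*(-6) = 42)
sqrt(a(V, 20) + z) = sqrt(20*(-7) + 42) = sqrt(-140 + 42) = sqrt(-98) = 7*I*sqrt(2)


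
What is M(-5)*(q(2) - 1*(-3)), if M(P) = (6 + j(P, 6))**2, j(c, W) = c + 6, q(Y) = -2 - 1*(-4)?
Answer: 245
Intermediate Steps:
q(Y) = 2 (q(Y) = -2 + 4 = 2)
j(c, W) = 6 + c
M(P) = (12 + P)**2 (M(P) = (6 + (6 + P))**2 = (12 + P)**2)
M(-5)*(q(2) - 1*(-3)) = (12 - 5)**2*(2 - 1*(-3)) = 7**2*(2 + 3) = 49*5 = 245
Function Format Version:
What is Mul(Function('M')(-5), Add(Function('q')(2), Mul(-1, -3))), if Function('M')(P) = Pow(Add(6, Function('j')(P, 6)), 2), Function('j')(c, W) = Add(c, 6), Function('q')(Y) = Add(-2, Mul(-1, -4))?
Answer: 245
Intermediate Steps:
Function('q')(Y) = 2 (Function('q')(Y) = Add(-2, 4) = 2)
Function('j')(c, W) = Add(6, c)
Function('M')(P) = Pow(Add(12, P), 2) (Function('M')(P) = Pow(Add(6, Add(6, P)), 2) = Pow(Add(12, P), 2))
Mul(Function('M')(-5), Add(Function('q')(2), Mul(-1, -3))) = Mul(Pow(Add(12, -5), 2), Add(2, Mul(-1, -3))) = Mul(Pow(7, 2), Add(2, 3)) = Mul(49, 5) = 245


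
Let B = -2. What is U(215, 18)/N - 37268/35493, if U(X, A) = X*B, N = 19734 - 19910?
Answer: 4351411/3123384 ≈ 1.3932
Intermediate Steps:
N = -176
U(X, A) = -2*X (U(X, A) = X*(-2) = -2*X)
U(215, 18)/N - 37268/35493 = -2*215/(-176) - 37268/35493 = -430*(-1/176) - 37268*1/35493 = 215/88 - 37268/35493 = 4351411/3123384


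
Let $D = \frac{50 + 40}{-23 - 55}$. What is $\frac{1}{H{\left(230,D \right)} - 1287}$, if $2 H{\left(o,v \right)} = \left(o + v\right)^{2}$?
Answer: $\frac{338}{8415619} \approx 4.0163 \cdot 10^{-5}$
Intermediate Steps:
$D = - \frac{15}{13}$ ($D = \frac{90}{-78} = 90 \left(- \frac{1}{78}\right) = - \frac{15}{13} \approx -1.1538$)
$H{\left(o,v \right)} = \frac{\left(o + v\right)^{2}}{2}$
$\frac{1}{H{\left(230,D \right)} - 1287} = \frac{1}{\frac{\left(230 - \frac{15}{13}\right)^{2}}{2} - 1287} = \frac{1}{\frac{\left(\frac{2975}{13}\right)^{2}}{2} - 1287} = \frac{1}{\frac{1}{2} \cdot \frac{8850625}{169} - 1287} = \frac{1}{\frac{8850625}{338} - 1287} = \frac{1}{\frac{8415619}{338}} = \frac{338}{8415619}$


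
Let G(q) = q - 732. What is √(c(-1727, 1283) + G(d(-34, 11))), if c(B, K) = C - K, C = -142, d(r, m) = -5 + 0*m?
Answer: I*√2162 ≈ 46.497*I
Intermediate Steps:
d(r, m) = -5 (d(r, m) = -5 + 0 = -5)
G(q) = -732 + q
c(B, K) = -142 - K
√(c(-1727, 1283) + G(d(-34, 11))) = √((-142 - 1*1283) + (-732 - 5)) = √((-142 - 1283) - 737) = √(-1425 - 737) = √(-2162) = I*√2162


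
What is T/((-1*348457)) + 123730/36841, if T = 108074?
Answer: 39133030376/12837504337 ≈ 3.0483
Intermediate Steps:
T/((-1*348457)) + 123730/36841 = 108074/((-1*348457)) + 123730/36841 = 108074/(-348457) + 123730*(1/36841) = 108074*(-1/348457) + 123730/36841 = -108074/348457 + 123730/36841 = 39133030376/12837504337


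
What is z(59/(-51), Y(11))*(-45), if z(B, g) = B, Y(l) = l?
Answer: 885/17 ≈ 52.059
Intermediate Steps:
z(59/(-51), Y(11))*(-45) = (59/(-51))*(-45) = (59*(-1/51))*(-45) = -59/51*(-45) = 885/17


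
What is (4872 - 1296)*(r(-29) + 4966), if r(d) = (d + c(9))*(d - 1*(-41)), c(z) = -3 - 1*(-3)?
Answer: 16513968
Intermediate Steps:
c(z) = 0 (c(z) = -3 + 3 = 0)
r(d) = d*(41 + d) (r(d) = (d + 0)*(d - 1*(-41)) = d*(d + 41) = d*(41 + d))
(4872 - 1296)*(r(-29) + 4966) = (4872 - 1296)*(-29*(41 - 29) + 4966) = 3576*(-29*12 + 4966) = 3576*(-348 + 4966) = 3576*4618 = 16513968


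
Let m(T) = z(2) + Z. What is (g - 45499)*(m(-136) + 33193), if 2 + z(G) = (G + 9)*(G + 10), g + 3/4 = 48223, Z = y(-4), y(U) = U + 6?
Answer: 363009225/4 ≈ 9.0752e+7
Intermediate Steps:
y(U) = 6 + U
Z = 2 (Z = 6 - 4 = 2)
g = 192889/4 (g = -¾ + 48223 = 192889/4 ≈ 48222.)
z(G) = -2 + (9 + G)*(10 + G) (z(G) = -2 + (G + 9)*(G + 10) = -2 + (9 + G)*(10 + G))
m(T) = 132 (m(T) = (88 + 2² + 19*2) + 2 = (88 + 4 + 38) + 2 = 130 + 2 = 132)
(g - 45499)*(m(-136) + 33193) = (192889/4 - 45499)*(132 + 33193) = (10893/4)*33325 = 363009225/4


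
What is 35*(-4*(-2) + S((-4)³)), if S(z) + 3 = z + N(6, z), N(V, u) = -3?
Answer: -2170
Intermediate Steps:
S(z) = -6 + z (S(z) = -3 + (z - 3) = -3 + (-3 + z) = -6 + z)
35*(-4*(-2) + S((-4)³)) = 35*(-4*(-2) + (-6 + (-4)³)) = 35*(8 + (-6 - 64)) = 35*(8 - 70) = 35*(-62) = -2170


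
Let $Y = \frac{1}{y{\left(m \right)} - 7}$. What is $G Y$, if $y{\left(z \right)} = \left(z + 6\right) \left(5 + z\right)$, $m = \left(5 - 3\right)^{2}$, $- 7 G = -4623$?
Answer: $\frac{4623}{581} \approx 7.957$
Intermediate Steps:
$G = \frac{4623}{7}$ ($G = \left(- \frac{1}{7}\right) \left(-4623\right) = \frac{4623}{7} \approx 660.43$)
$m = 4$ ($m = 2^{2} = 4$)
$y{\left(z \right)} = \left(5 + z\right) \left(6 + z\right)$ ($y{\left(z \right)} = \left(6 + z\right) \left(5 + z\right) = \left(5 + z\right) \left(6 + z\right)$)
$Y = \frac{1}{83}$ ($Y = \frac{1}{\left(30 + 4^{2} + 11 \cdot 4\right) - 7} = \frac{1}{\left(30 + 16 + 44\right) - 7} = \frac{1}{90 - 7} = \frac{1}{83} \approx 0.012048$)
$G Y = \frac{4623}{7} \cdot \frac{1}{83} = \frac{4623}{581}$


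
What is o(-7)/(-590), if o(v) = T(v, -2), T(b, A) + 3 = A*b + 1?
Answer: -6/295 ≈ -0.020339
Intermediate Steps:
T(b, A) = -2 + A*b (T(b, A) = -3 + (A*b + 1) = -3 + (1 + A*b) = -2 + A*b)
o(v) = -2 - 2*v
o(-7)/(-590) = (-2 - 2*(-7))/(-590) = (-2 + 14)*(-1/590) = 12*(-1/590) = -6/295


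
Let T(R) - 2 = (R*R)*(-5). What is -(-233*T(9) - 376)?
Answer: -93523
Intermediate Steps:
T(R) = 2 - 5*R² (T(R) = 2 + (R*R)*(-5) = 2 + R²*(-5) = 2 - 5*R²)
-(-233*T(9) - 376) = -(-233*(2 - 5*9²) - 376) = -(-233*(2 - 5*81) - 376) = -(-233*(2 - 405) - 376) = -(-233*(-403) - 376) = -(93899 - 376) = -1*93523 = -93523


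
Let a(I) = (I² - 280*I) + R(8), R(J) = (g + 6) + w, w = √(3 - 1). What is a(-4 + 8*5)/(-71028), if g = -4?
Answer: 4391/35514 - √2/71028 ≈ 0.12362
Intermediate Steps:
w = √2 ≈ 1.4142
R(J) = 2 + √2 (R(J) = (-4 + 6) + √2 = 2 + √2)
a(I) = 2 + √2 + I² - 280*I (a(I) = (I² - 280*I) + (2 + √2) = 2 + √2 + I² - 280*I)
a(-4 + 8*5)/(-71028) = (2 + √2 + (-4 + 8*5)² - 280*(-4 + 8*5))/(-71028) = (2 + √2 + (-4 + 40)² - 280*(-4 + 40))*(-1/71028) = (2 + √2 + 36² - 280*36)*(-1/71028) = (2 + √2 + 1296 - 10080)*(-1/71028) = (-8782 + √2)*(-1/71028) = 4391/35514 - √2/71028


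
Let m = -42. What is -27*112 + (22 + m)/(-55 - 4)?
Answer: -178396/59 ≈ -3023.7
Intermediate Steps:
-27*112 + (22 + m)/(-55 - 4) = -27*112 + (22 - 42)/(-55 - 4) = -3024 - 20/(-59) = -3024 - 20*(-1/59) = -3024 + 20/59 = -178396/59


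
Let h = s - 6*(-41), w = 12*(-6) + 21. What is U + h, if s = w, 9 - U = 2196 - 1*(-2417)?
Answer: -4409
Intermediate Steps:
w = -51 (w = -72 + 21 = -51)
U = -4604 (U = 9 - (2196 - 1*(-2417)) = 9 - (2196 + 2417) = 9 - 1*4613 = 9 - 4613 = -4604)
s = -51
h = 195 (h = -51 - 6*(-41) = -51 + 246 = 195)
U + h = -4604 + 195 = -4409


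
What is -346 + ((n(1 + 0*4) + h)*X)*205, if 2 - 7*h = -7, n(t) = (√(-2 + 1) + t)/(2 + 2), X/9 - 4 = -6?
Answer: -84179/14 - 1845*I/2 ≈ -6012.8 - 922.5*I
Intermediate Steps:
X = -18 (X = 36 + 9*(-6) = 36 - 54 = -18)
n(t) = I/4 + t/4 (n(t) = (√(-1) + t)/4 = (I + t)*(¼) = I/4 + t/4)
h = 9/7 (h = 2/7 - ⅐*(-7) = 2/7 + 1 = 9/7 ≈ 1.2857)
-346 + ((n(1 + 0*4) + h)*X)*205 = -346 + (((I/4 + (1 + 0*4)/4) + 9/7)*(-18))*205 = -346 + (((I/4 + (1 + 0)/4) + 9/7)*(-18))*205 = -346 + (((I/4 + (¼)*1) + 9/7)*(-18))*205 = -346 + (((I/4 + ¼) + 9/7)*(-18))*205 = -346 + (((¼ + I/4) + 9/7)*(-18))*205 = -346 + ((43/28 + I/4)*(-18))*205 = -346 + (-387/14 - 9*I/2)*205 = -346 + (-79335/14 - 1845*I/2) = -84179/14 - 1845*I/2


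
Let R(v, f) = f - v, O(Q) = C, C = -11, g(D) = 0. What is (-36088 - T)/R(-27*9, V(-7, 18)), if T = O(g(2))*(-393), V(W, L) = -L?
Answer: -40411/225 ≈ -179.60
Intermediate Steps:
O(Q) = -11
T = 4323 (T = -11*(-393) = 4323)
(-36088 - T)/R(-27*9, V(-7, 18)) = (-36088 - 1*4323)/(-1*18 - (-27)*9) = (-36088 - 4323)/(-18 - 1*(-243)) = -40411/(-18 + 243) = -40411/225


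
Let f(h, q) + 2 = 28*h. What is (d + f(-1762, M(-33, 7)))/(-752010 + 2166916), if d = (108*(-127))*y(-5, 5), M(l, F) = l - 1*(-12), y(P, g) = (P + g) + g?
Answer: -58959/707453 ≈ -0.083340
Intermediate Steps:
y(P, g) = P + 2*g
M(l, F) = 12 + l (M(l, F) = l + 12 = 12 + l)
f(h, q) = -2 + 28*h
d = -68580 (d = (108*(-127))*(-5 + 2*5) = -13716*(-5 + 10) = -13716*5 = -68580)
(d + f(-1762, M(-33, 7)))/(-752010 + 2166916) = (-68580 + (-2 + 28*(-1762)))/(-752010 + 2166916) = (-68580 + (-2 - 49336))/1414906 = (-68580 - 49338)*(1/1414906) = -117918*1/1414906 = -58959/707453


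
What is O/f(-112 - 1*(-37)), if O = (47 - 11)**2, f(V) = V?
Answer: -432/25 ≈ -17.280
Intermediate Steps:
O = 1296 (O = 36**2 = 1296)
O/f(-112 - 1*(-37)) = 1296/(-112 - 1*(-37)) = 1296/(-112 + 37) = 1296/(-75) = 1296*(-1/75) = -432/25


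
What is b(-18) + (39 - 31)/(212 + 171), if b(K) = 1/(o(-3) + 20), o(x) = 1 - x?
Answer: 575/9192 ≈ 0.062554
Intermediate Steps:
b(K) = 1/24 (b(K) = 1/((1 - 1*(-3)) + 20) = 1/((1 + 3) + 20) = 1/(4 + 20) = 1/24)
b(-18) + (39 - 31)/(212 + 171) = 1/24 + (39 - 31)/(212 + 171) = 1/24 + 8/383 = 575/9192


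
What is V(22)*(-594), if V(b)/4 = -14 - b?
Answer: 85536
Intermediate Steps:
V(b) = -56 - 4*b (V(b) = 4*(-14 - b) = -56 - 4*b)
V(22)*(-594) = (-56 - 4*22)*(-594) = (-56 - 88)*(-594) = -144*(-594) = 85536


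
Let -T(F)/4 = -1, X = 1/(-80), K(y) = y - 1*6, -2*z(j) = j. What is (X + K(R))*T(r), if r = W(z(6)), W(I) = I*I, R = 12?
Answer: 479/20 ≈ 23.950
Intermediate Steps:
z(j) = -j/2
K(y) = -6 + y (K(y) = y - 6 = -6 + y)
W(I) = I²
r = 9 (r = (-½*6)² = (-3)² = 9)
X = -1/80 ≈ -0.012500
T(F) = 4 (T(F) = -4*(-1) = 4)
(X + K(R))*T(r) = (-1/80 + (-6 + 12))*4 = (-1/80 + 6)*4 = (479/80)*4 = 479/20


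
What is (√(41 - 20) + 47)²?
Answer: (47 + √21)² ≈ 2660.8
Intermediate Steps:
(√(41 - 20) + 47)² = (√21 + 47)² = (47 + √21)²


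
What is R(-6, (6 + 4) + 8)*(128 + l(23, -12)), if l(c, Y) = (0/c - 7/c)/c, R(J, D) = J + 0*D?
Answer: -406230/529 ≈ -767.92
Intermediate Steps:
R(J, D) = J (R(J, D) = J + 0 = J)
l(c, Y) = -7/c² (l(c, Y) = (0 - 7/c)/c = (-7/c)/c = -7/c²)
R(-6, (6 + 4) + 8)*(128 + l(23, -12)) = -6*(128 - 7/23²) = -6*(128 - 7*1/529) = -6*(128 - 7/529) = -6*67705/529 = -406230/529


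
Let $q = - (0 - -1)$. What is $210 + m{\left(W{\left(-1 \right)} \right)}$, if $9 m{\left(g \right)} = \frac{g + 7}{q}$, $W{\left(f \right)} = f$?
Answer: $\frac{628}{3} \approx 209.33$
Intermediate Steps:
$q = -1$ ($q = - (0 + 1) = \left(-1\right) 1 = -1$)
$m{\left(g \right)} = - \frac{7}{9} - \frac{g}{9}$ ($m{\left(g \right)} = \frac{\left(g + 7\right) \frac{1}{-1}}{9} = \frac{\left(7 + g\right) \left(-1\right)}{9} = \frac{-7 - g}{9} = - \frac{7}{9} - \frac{g}{9}$)
$210 + m{\left(W{\left(-1 \right)} \right)} = 210 - \frac{2}{3} = \frac{628}{3}$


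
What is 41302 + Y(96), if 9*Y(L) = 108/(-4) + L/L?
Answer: 371692/9 ≈ 41299.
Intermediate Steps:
Y(L) = -26/9 (Y(L) = (108/(-4) + L/L)/9 = (108*(-¼) + 1)/9 = (-27 + 1)/9 = (⅑)*(-26) = -26/9)
41302 + Y(96) = 41302 - 26/9 = 371692/9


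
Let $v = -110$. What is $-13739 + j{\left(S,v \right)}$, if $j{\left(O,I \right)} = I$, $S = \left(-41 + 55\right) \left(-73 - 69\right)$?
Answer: $-13849$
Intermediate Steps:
$S = -1988$ ($S = 14 \left(-142\right) = -1988$)
$-13739 + j{\left(S,v \right)} = -13739 - 110 = -13849$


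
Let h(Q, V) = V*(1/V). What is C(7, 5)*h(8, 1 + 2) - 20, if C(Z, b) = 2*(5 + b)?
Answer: 0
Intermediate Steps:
C(Z, b) = 10 + 2*b
h(Q, V) = 1 (h(Q, V) = V/V = 1)
C(7, 5)*h(8, 1 + 2) - 20 = (10 + 2*5)*1 - 20 = (10 + 10)*1 - 20 = 20*1 - 20 = 20 - 20 = 0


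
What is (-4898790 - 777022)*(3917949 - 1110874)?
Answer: -15932429969900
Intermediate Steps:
(-4898790 - 777022)*(3917949 - 1110874) = -5675812*2807075 = -15932429969900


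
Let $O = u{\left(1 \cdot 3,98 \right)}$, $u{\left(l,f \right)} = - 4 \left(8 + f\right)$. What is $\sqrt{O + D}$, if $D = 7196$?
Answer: $2 \sqrt{1693} \approx 82.292$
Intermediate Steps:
$u{\left(l,f \right)} = -32 - 4 f$
$O = -424$ ($O = -32 - 392 = -424$)
$\sqrt{O + D} = \sqrt{-424 + 7196} = \sqrt{6772} = 2 \sqrt{1693}$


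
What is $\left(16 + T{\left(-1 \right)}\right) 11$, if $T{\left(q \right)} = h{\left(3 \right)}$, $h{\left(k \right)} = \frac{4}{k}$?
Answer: $\frac{572}{3} \approx 190.67$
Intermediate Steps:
$T{\left(q \right)} = \frac{4}{3}$
$\left(16 + T{\left(-1 \right)}\right) 11 = \left(16 + \frac{4}{3}\right) 11 = \frac{52}{3} \cdot 11 = \frac{572}{3}$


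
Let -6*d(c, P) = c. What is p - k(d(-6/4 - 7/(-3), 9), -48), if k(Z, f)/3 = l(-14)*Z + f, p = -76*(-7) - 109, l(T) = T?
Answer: 3367/6 ≈ 561.17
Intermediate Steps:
p = 423 (p = 532 - 109 = 423)
d(c, P) = -c/6
k(Z, f) = -42*Z + 3*f (k(Z, f) = 3*(-14*Z + f) = 3*(f - 14*Z) = -42*Z + 3*f)
p - k(d(-6/4 - 7/(-3), 9), -48) = 423 - (-(-7)*(-6/4 - 7/(-3)) + 3*(-48)) = 423 - (-(-7)*(-6*¼ - 7*(-⅓)) - 144) = 423 - (-(-7)*(-3/2 + 7/3) - 144) = 423 - (-(-7)*5/6 - 144) = 423 - (-42*(-5/36) - 144) = 423 - (35/6 - 144) = 423 - 1*(-829/6) = 423 + 829/6 = 3367/6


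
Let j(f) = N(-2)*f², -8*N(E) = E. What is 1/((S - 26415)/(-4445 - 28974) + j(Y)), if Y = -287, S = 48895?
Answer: 133676/2752599691 ≈ 4.8564e-5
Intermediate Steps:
N(E) = -E/8
j(f) = f²/4 (j(f) = (-⅛*(-2))*f² = f²/4)
1/((S - 26415)/(-4445 - 28974) + j(Y)) = 1/((48895 - 26415)/(-4445 - 28974) + (¼)*(-287)²) = 1/(22480/(-33419) + (¼)*82369) = 1/(22480*(-1/33419) + 82369/4) = 1/(-22480/33419 + 82369/4) = 1/(2752599691/133676) = 133676/2752599691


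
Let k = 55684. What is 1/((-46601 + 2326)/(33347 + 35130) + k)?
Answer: 68477/3813028993 ≈ 1.7959e-5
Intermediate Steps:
1/((-46601 + 2326)/(33347 + 35130) + k) = 1/((-46601 + 2326)/(33347 + 35130) + 55684) = 1/(-44275/68477 + 55684) = 1/(3813028993/68477) = 68477/3813028993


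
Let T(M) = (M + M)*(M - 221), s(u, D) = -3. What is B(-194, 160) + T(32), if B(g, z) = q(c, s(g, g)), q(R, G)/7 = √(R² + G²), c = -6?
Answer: -12096 + 21*√5 ≈ -12049.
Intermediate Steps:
q(R, G) = 7*√(G² + R²) (q(R, G) = 7*√(R² + G²) = 7*√(G² + R²))
T(M) = 2*M*(-221 + M) (T(M) = (2*M)*(-221 + M) = 2*M*(-221 + M))
B(g, z) = 21*√5 (B(g, z) = 7*√((-3)² + (-6)²) = 7*√(9 + 36) = 7*√45 = 7*(3*√5) = 21*√5)
B(-194, 160) + T(32) = 21*√5 + 2*32*(-221 + 32) = 21*√5 + 2*32*(-189) = 21*√5 - 12096 = -12096 + 21*√5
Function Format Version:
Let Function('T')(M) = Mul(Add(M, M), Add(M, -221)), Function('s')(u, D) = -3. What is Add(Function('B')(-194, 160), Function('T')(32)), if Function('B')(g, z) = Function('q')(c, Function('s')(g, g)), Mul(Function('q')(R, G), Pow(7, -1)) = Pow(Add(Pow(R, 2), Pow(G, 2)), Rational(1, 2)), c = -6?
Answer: Add(-12096, Mul(21, Pow(5, Rational(1, 2)))) ≈ -12049.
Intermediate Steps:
Function('q')(R, G) = Mul(7, Pow(Add(Pow(G, 2), Pow(R, 2)), Rational(1, 2))) (Function('q')(R, G) = Mul(7, Pow(Add(Pow(R, 2), Pow(G, 2)), Rational(1, 2))) = Mul(7, Pow(Add(Pow(G, 2), Pow(R, 2)), Rational(1, 2))))
Function('T')(M) = Mul(2, M, Add(-221, M)) (Function('T')(M) = Mul(Mul(2, M), Add(-221, M)) = Mul(2, M, Add(-221, M)))
Function('B')(g, z) = Mul(21, Pow(5, Rational(1, 2))) (Function('B')(g, z) = Mul(7, Pow(Add(Pow(-3, 2), Pow(-6, 2)), Rational(1, 2))) = Mul(7, Pow(Add(9, 36), Rational(1, 2))) = Mul(7, Pow(45, Rational(1, 2))) = Mul(7, Mul(3, Pow(5, Rational(1, 2)))) = Mul(21, Pow(5, Rational(1, 2))))
Add(Function('B')(-194, 160), Function('T')(32)) = Add(Mul(21, Pow(5, Rational(1, 2))), Mul(2, 32, Add(-221, 32))) = Add(Mul(21, Pow(5, Rational(1, 2))), Mul(2, 32, -189)) = Add(Mul(21, Pow(5, Rational(1, 2))), -12096) = Add(-12096, Mul(21, Pow(5, Rational(1, 2))))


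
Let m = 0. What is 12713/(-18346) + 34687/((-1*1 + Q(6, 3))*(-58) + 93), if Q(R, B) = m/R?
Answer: 634448039/2770246 ≈ 229.02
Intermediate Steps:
Q(R, B) = 0 (Q(R, B) = 0/R = 0)
12713/(-18346) + 34687/((-1*1 + Q(6, 3))*(-58) + 93) = 12713/(-18346) + 34687/((-1*1 + 0)*(-58) + 93) = 12713*(-1/18346) + 34687/((-1 + 0)*(-58) + 93) = -12713/18346 + 34687/(-1*(-58) + 93) = -12713/18346 + 34687/(58 + 93) = -12713/18346 + 34687/151 = 634448039/2770246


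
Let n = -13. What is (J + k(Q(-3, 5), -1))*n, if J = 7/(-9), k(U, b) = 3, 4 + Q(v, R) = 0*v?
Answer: -260/9 ≈ -28.889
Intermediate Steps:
Q(v, R) = -4 (Q(v, R) = -4 + 0*v = -4 + 0 = -4)
J = -7/9 (J = 7*(-⅑) = -7/9 ≈ -0.77778)
(J + k(Q(-3, 5), -1))*n = (-7/9 + 3)*(-13) = (20/9)*(-13) = -260/9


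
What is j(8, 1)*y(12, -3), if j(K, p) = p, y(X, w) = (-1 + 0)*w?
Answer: 3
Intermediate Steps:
y(X, w) = -w
j(8, 1)*y(12, -3) = 1*(-1*(-3)) = 1*3 = 3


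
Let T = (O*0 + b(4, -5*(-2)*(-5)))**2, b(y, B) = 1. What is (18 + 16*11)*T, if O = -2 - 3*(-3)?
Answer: 194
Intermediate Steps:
O = 7 (O = -2 + 9 = 7)
T = 1 (T = (7*0 + 1)**2 = (0 + 1)**2 = 1**2 = 1)
(18 + 16*11)*T = (18 + 16*11)*1 = (18 + 176)*1 = 194*1 = 194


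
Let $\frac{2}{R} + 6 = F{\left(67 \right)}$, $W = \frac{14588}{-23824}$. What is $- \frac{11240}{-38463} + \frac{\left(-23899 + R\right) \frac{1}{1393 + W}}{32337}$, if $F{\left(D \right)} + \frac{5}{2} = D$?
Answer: $\frac{117342669240774716}{402274356180172749} \approx 0.2917$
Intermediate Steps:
$F{\left(D \right)} = - \frac{5}{2} + D$
$W = - \frac{3647}{5956}$ ($W = 14588 \left(- \frac{1}{23824}\right) = - \frac{3647}{5956} \approx -0.61232$)
$R = \frac{4}{117}$ ($R = \frac{2}{-6 + \left(- \frac{5}{2} + 67\right)} = \frac{2}{-6 + \frac{129}{2}} = \frac{2}{\frac{117}{2}} = 2 \cdot \frac{2}{117} = \frac{4}{117} \approx 0.034188$)
$- \frac{11240}{-38463} + \frac{\left(-23899 + R\right) \frac{1}{1393 + W}}{32337} = - \frac{11240}{-38463} + \frac{\left(-23899 + \frac{4}{117}\right) \frac{1}{1393 - \frac{3647}{5956}}}{32337} = \left(-11240\right) \left(- \frac{1}{38463}\right) + - \frac{2796179}{117 \cdot \frac{8293061}{5956}} \cdot \frac{1}{32337} = \frac{11240}{38463} + \left(- \frac{2796179}{117}\right) \frac{5956}{8293061} \cdot \frac{1}{32337} = \frac{11240}{38463} - \frac{16654042124}{31376207486169} = \frac{117342669240774716}{402274356180172749}$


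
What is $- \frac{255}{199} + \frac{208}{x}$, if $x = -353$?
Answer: $- \frac{131407}{70247} \approx -1.8706$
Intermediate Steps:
$- \frac{255}{199} + \frac{208}{x} = - \frac{255}{199} + \frac{208}{-353} = \left(-255\right) \frac{1}{199} + 208 \left(- \frac{1}{353}\right) = - \frac{255}{199} - \frac{208}{353} = - \frac{131407}{70247}$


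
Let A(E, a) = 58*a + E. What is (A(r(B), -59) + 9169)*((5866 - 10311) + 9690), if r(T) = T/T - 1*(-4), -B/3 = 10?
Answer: 30169240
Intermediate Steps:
B = -30 (B = -3*10 = -30)
r(T) = 5 (r(T) = 1 + 4 = 5)
A(E, a) = E + 58*a
(A(r(B), -59) + 9169)*((5866 - 10311) + 9690) = ((5 + 58*(-59)) + 9169)*((5866 - 10311) + 9690) = ((5 - 3422) + 9169)*(-4445 + 9690) = (-3417 + 9169)*5245 = 5752*5245 = 30169240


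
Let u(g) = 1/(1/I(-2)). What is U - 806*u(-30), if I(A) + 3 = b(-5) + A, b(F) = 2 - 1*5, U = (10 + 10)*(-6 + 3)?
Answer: 6388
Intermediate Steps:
U = -60 (U = 20*(-3) = -60)
b(F) = -3 (b(F) = 2 - 5 = -3)
I(A) = -6 + A (I(A) = -3 + (-3 + A) = -6 + A)
u(g) = -8 (u(g) = 1/(1/(-6 - 2)) = 1/(1/(-8)) = 1/(-⅛) = -8)
U - 806*u(-30) = -60 - 806*(-8) = -60 + 6448 = 6388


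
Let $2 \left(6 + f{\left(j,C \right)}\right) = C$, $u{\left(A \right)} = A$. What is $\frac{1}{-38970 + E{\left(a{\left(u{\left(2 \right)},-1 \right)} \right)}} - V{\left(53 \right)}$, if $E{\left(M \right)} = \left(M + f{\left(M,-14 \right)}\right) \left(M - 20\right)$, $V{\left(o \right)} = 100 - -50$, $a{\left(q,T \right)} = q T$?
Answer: $- \frac{5796001}{38640} \approx -150.0$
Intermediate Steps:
$f{\left(j,C \right)} = -6 + \frac{C}{2}$
$a{\left(q,T \right)} = T q$
$V{\left(o \right)} = 150$ ($V{\left(o \right)} = 100 + 50 = 150$)
$E{\left(M \right)} = \left(-20 + M\right) \left(-13 + M\right)$ ($E{\left(M \right)} = \left(M + \left(-6 + \frac{1}{2} \left(-14\right)\right)\right) \left(M - 20\right) = \left(M - 13\right) \left(-20 + M\right) = \left(-13 + M\right) \left(-20 + M\right) = \left(-20 + M\right) \left(-13 + M\right)$)
$\frac{1}{-38970 + E{\left(a{\left(u{\left(2 \right)},-1 \right)} \right)}} - V{\left(53 \right)} = \frac{1}{-38970 + \left(260 + \left(\left(-1\right) 2\right)^{2} - 33 \left(\left(-1\right) 2\right)\right)} - 150 = \frac{1}{-38970 + \left(260 + \left(-2\right)^{2} - -66\right)} - 150 = \frac{1}{-38970 + \left(260 + 4 + 66\right)} - 150 = \frac{1}{-38970 + 330} - 150 = \frac{1}{-38640} - 150 = - \frac{1}{38640} - 150 = - \frac{5796001}{38640}$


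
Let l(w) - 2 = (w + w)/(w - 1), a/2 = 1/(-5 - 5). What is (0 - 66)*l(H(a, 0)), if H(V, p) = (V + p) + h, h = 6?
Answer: -583/2 ≈ -291.50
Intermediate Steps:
a = -⅕ (a = 2/(-5 - 5) = 2/(-10) = 2*(-⅒) = -⅕ ≈ -0.20000)
H(V, p) = 6 + V + p (H(V, p) = (V + p) + 6 = 6 + V + p)
l(w) = 2 + 2*w/(-1 + w) (l(w) = 2 + (w + w)/(w - 1) = 2 + (2*w)/(-1 + w) = 2 + 2*w/(-1 + w))
(0 - 66)*l(H(a, 0)) = (0 - 66)*(2*(-1 + 2*(6 - ⅕ + 0))/(-1 + (6 - ⅕ + 0))) = -132*(-1 + 2*(29/5))/(-1 + 29/5) = -132*(-1 + 58/5)/24/5 = -132*5*53/(24*5) = -66*53/12 = -583/2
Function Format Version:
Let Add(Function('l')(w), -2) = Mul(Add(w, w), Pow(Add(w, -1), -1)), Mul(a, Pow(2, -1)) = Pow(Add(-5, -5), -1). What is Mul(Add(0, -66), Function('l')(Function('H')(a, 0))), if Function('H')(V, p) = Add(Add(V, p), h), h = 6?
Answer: Rational(-583, 2) ≈ -291.50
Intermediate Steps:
a = Rational(-1, 5) (a = Mul(2, Pow(Add(-5, -5), -1)) = Mul(2, Pow(-10, -1)) = Mul(2, Rational(-1, 10)) = Rational(-1, 5) ≈ -0.20000)
Function('H')(V, p) = Add(6, V, p) (Function('H')(V, p) = Add(Add(V, p), 6) = Add(6, V, p))
Function('l')(w) = Add(2, Mul(2, w, Pow(Add(-1, w), -1))) (Function('l')(w) = Add(2, Mul(Add(w, w), Pow(Add(w, -1), -1))) = Add(2, Mul(Mul(2, w), Pow(Add(-1, w), -1))) = Add(2, Mul(2, w, Pow(Add(-1, w), -1))))
Mul(Add(0, -66), Function('l')(Function('H')(a, 0))) = Mul(Add(0, -66), Mul(2, Pow(Add(-1, Add(6, Rational(-1, 5), 0)), -1), Add(-1, Mul(2, Add(6, Rational(-1, 5), 0))))) = Mul(-66, Mul(2, Pow(Add(-1, Rational(29, 5)), -1), Add(-1, Mul(2, Rational(29, 5))))) = Mul(-66, Mul(2, Pow(Rational(24, 5), -1), Add(-1, Rational(58, 5)))) = Mul(-66, Mul(2, Rational(5, 24), Rational(53, 5))) = Mul(-66, Rational(53, 12)) = Rational(-583, 2)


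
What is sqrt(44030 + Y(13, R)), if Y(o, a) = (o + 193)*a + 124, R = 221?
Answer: 4*sqrt(5605) ≈ 299.47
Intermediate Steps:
Y(o, a) = 124 + a*(193 + o) (Y(o, a) = (193 + o)*a + 124 = a*(193 + o) + 124 = 124 + a*(193 + o))
sqrt(44030 + Y(13, R)) = sqrt(44030 + (124 + 193*221 + 221*13)) = sqrt(44030 + (124 + 42653 + 2873)) = sqrt(44030 + 45650) = sqrt(89680) = 4*sqrt(5605)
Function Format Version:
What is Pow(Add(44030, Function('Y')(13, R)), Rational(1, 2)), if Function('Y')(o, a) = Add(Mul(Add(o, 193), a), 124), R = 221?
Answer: Mul(4, Pow(5605, Rational(1, 2))) ≈ 299.47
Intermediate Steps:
Function('Y')(o, a) = Add(124, Mul(a, Add(193, o))) (Function('Y')(o, a) = Add(Mul(Add(193, o), a), 124) = Add(Mul(a, Add(193, o)), 124) = Add(124, Mul(a, Add(193, o))))
Pow(Add(44030, Function('Y')(13, R)), Rational(1, 2)) = Pow(Add(44030, Add(124, Mul(193, 221), Mul(221, 13))), Rational(1, 2)) = Pow(Add(44030, Add(124, 42653, 2873)), Rational(1, 2)) = Pow(Add(44030, 45650), Rational(1, 2)) = Pow(89680, Rational(1, 2)) = Mul(4, Pow(5605, Rational(1, 2)))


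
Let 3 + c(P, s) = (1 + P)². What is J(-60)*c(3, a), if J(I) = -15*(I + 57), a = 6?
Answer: 585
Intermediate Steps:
c(P, s) = -3 + (1 + P)²
J(I) = -855 - 15*I (J(I) = -15*(57 + I) = -855 - 15*I)
J(-60)*c(3, a) = (-855 - 15*(-60))*(-3 + (1 + 3)²) = (-855 + 900)*(-3 + 4²) = 45*(-3 + 16) = 45*13 = 585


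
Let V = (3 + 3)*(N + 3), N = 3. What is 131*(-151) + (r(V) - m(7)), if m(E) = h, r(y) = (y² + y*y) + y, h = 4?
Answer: -17157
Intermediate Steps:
V = 36 (V = (3 + 3)*(3 + 3) = 6*6 = 36)
r(y) = y + 2*y² (r(y) = (y² + y²) + y = 2*y² + y = y + 2*y²)
m(E) = 4
131*(-151) + (r(V) - m(7)) = 131*(-151) + (36*(1 + 2*36) - 1*4) = -19781 + (36*(1 + 72) - 4) = -19781 + (36*73 - 4) = -19781 + (2628 - 4) = -19781 + 2624 = -17157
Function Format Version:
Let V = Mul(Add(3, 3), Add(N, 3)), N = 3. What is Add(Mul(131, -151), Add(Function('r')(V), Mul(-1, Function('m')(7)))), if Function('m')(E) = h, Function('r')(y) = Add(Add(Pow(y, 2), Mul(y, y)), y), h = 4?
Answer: -17157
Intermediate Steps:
V = 36 (V = Mul(Add(3, 3), Add(3, 3)) = Mul(6, 6) = 36)
Function('r')(y) = Add(y, Mul(2, Pow(y, 2))) (Function('r')(y) = Add(Add(Pow(y, 2), Pow(y, 2)), y) = Add(Mul(2, Pow(y, 2)), y) = Add(y, Mul(2, Pow(y, 2))))
Function('m')(E) = 4
Add(Mul(131, -151), Add(Function('r')(V), Mul(-1, Function('m')(7)))) = Add(Mul(131, -151), Add(Mul(36, Add(1, Mul(2, 36))), Mul(-1, 4))) = Add(-19781, Add(Mul(36, Add(1, 72)), -4)) = Add(-19781, Add(Mul(36, 73), -4)) = Add(-19781, Add(2628, -4)) = Add(-19781, 2624) = -17157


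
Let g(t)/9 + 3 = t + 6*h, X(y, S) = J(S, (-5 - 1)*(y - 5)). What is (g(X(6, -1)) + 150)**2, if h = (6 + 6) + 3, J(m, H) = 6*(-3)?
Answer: 594441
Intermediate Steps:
J(m, H) = -18
h = 15 (h = 12 + 3 = 15)
X(y, S) = -18
g(t) = 783 + 9*t (g(t) = -27 + 9*(t + 6*15) = -27 + 9*(t + 90) = -27 + 9*(90 + t) = -27 + (810 + 9*t) = 783 + 9*t)
(g(X(6, -1)) + 150)**2 = ((783 + 9*(-18)) + 150)**2 = ((783 - 162) + 150)**2 = (621 + 150)**2 = 771**2 = 594441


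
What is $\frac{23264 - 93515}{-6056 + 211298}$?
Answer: $- \frac{23417}{68414} \approx -0.34228$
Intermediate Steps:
$\frac{23264 - 93515}{-6056 + 211298} = - \frac{70251}{205242} = \left(-70251\right) \frac{1}{205242} = - \frac{23417}{68414}$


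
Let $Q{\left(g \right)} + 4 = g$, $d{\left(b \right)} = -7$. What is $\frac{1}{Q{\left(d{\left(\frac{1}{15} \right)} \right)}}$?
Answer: $- \frac{1}{11} \approx -0.090909$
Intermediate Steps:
$Q{\left(g \right)} = -4 + g$
$\frac{1}{Q{\left(d{\left(\frac{1}{15} \right)} \right)}} = \frac{1}{-4 - 7} = \frac{1}{-11} = - \frac{1}{11}$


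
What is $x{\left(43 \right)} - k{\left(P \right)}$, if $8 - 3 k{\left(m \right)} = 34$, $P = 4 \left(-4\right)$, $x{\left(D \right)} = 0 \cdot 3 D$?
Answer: $\frac{26}{3} \approx 8.6667$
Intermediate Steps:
$x{\left(D \right)} = 0$ ($x{\left(D \right)} = 0 D = 0$)
$P = -16$
$k{\left(m \right)} = - \frac{26}{3}$ ($k{\left(m \right)} = \frac{8}{3} - \frac{34}{3} = - \frac{26}{3}$)
$x{\left(43 \right)} - k{\left(P \right)} = 0 - - \frac{26}{3} = 0 + \frac{26}{3} = \frac{26}{3}$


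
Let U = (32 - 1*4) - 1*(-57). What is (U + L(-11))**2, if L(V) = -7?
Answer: 6084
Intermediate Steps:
U = 85 (U = (32 - 4) + 57 = 28 + 57 = 85)
(U + L(-11))**2 = (85 - 7)**2 = 78**2 = 6084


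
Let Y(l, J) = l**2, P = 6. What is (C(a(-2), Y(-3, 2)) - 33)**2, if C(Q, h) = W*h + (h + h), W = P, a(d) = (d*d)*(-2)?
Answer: 1521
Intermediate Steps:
a(d) = -2*d**2 (a(d) = d**2*(-2) = -2*d**2)
W = 6
C(Q, h) = 8*h (C(Q, h) = 6*h + (h + h) = 6*h + 2*h = 8*h)
(C(a(-2), Y(-3, 2)) - 33)**2 = (8*(-3)**2 - 33)**2 = (8*9 - 33)**2 = (72 - 33)**2 = 39**2 = 1521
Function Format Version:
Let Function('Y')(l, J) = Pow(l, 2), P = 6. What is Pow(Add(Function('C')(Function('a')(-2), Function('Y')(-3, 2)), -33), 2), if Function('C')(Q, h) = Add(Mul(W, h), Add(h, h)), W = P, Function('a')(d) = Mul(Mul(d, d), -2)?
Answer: 1521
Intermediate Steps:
Function('a')(d) = Mul(-2, Pow(d, 2)) (Function('a')(d) = Mul(Pow(d, 2), -2) = Mul(-2, Pow(d, 2)))
W = 6
Function('C')(Q, h) = Mul(8, h) (Function('C')(Q, h) = Add(Mul(6, h), Add(h, h)) = Add(Mul(6, h), Mul(2, h)) = Mul(8, h))
Pow(Add(Function('C')(Function('a')(-2), Function('Y')(-3, 2)), -33), 2) = Pow(Add(Mul(8, Pow(-3, 2)), -33), 2) = Pow(Add(Mul(8, 9), -33), 2) = Pow(Add(72, -33), 2) = Pow(39, 2) = 1521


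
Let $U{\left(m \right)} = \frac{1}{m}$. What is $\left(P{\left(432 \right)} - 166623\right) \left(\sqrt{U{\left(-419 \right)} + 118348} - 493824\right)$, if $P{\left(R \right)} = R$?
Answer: $82069104384 - \frac{2160483 \sqrt{122942561}}{419} \approx 8.2012 \cdot 10^{10}$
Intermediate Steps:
$\left(P{\left(432 \right)} - 166623\right) \left(\sqrt{U{\left(-419 \right)} + 118348} - 493824\right) = \left(432 - 166623\right) \left(\sqrt{\frac{1}{-419} + 118348} - 493824\right) = - 166191 \left(\sqrt{- \frac{1}{419} + 118348} - 493824\right) = - 166191 \left(\sqrt{\frac{49587811}{419}} - 493824\right) = - 166191 \left(\frac{13 \sqrt{122942561}}{419} - 493824\right) = - 166191 \left(-493824 + \frac{13 \sqrt{122942561}}{419}\right) = 82069104384 - \frac{2160483 \sqrt{122942561}}{419}$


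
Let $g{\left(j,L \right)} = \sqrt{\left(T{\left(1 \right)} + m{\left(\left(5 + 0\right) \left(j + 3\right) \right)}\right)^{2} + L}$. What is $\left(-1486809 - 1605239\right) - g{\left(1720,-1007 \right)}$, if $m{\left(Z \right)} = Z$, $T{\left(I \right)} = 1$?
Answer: $-3092048 - \sqrt{74234449} \approx -3.1007 \cdot 10^{6}$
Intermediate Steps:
$g{\left(j,L \right)} = \sqrt{L + \left(16 + 5 j\right)^{2}}$ ($g{\left(j,L \right)} = \sqrt{\left(1 + \left(5 + 0\right) \left(j + 3\right)\right)^{2} + L} = \sqrt{\left(1 + 5 \left(3 + j\right)\right)^{2} + L} = \sqrt{\left(1 + \left(15 + 5 j\right)\right)^{2} + L} = \sqrt{\left(16 + 5 j\right)^{2} + L} = \sqrt{L + \left(16 + 5 j\right)^{2}}$)
$\left(-1486809 - 1605239\right) - g{\left(1720,-1007 \right)} = \left(-1486809 - 1605239\right) - \sqrt{-1007 + \left(16 + 5 \cdot 1720\right)^{2}} = \left(-1486809 - 1605239\right) - \sqrt{-1007 + \left(16 + 8600\right)^{2}} = -3092048 - \sqrt{-1007 + 8616^{2}} = -3092048 - \sqrt{-1007 + 74235456} = -3092048 - \sqrt{74234449}$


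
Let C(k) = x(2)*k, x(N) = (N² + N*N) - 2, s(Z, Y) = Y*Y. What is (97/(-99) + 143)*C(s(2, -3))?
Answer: 84360/11 ≈ 7669.1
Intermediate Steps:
s(Z, Y) = Y²
x(N) = -2 + 2*N² (x(N) = (N² + N²) - 2 = 2*N² - 2 = -2 + 2*N²)
C(k) = 6*k (C(k) = (-2 + 2*2²)*k = (-2 + 2*4)*k = (-2 + 8)*k = 6*k)
(97/(-99) + 143)*C(s(2, -3)) = (97/(-99) + 143)*(6*(-3)²) = (97*(-1/99) + 143)*(6*9) = (-97/99 + 143)*54 = (14060/99)*54 = 84360/11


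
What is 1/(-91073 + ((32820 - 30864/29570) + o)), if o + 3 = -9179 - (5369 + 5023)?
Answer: -14785/1150687627 ≈ -1.2849e-5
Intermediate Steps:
o = -19574 (o = -3 + (-9179 - (5369 + 5023)) = -3 + (-9179 - 1*10392) = -3 + (-9179 - 10392) = -3 - 19571 = -19574)
1/(-91073 + ((32820 - 30864/29570) + o)) = 1/(-91073 + ((32820 - 30864/29570) - 19574)) = 1/(-91073 + ((32820 - 30864*1/29570) - 19574)) = 1/(-91073 + ((32820 - 15432/14785) - 19574)) = 1/(-91073 + (485228268/14785 - 19574)) = 1/(-91073 + 195826678/14785) = 1/(-1150687627/14785) = -14785/1150687627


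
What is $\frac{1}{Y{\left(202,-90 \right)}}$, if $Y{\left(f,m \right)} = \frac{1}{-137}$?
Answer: $-137$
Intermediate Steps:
$Y{\left(f,m \right)} = - \frac{1}{137}$
$\frac{1}{Y{\left(202,-90 \right)}} = \frac{1}{- \frac{1}{137}} = -137$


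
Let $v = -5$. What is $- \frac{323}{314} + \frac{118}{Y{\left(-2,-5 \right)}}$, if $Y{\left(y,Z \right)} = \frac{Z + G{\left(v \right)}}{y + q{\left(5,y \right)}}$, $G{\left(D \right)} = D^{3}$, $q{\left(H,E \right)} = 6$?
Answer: $- \frac{95099}{20410} \approx -4.6594$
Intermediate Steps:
$Y{\left(y,Z \right)} = \frac{-125 + Z}{6 + y}$ ($Y{\left(y,Z \right)} = \frac{Z + \left(-5\right)^{3}}{y + 6} = \frac{Z - 125}{6 + y} = \frac{-125 + Z}{6 + y}$)
$- \frac{323}{314} + \frac{118}{Y{\left(-2,-5 \right)}} = - \frac{323}{314} + \frac{118}{\frac{1}{6 - 2} \left(-125 - 5\right)} = \left(-323\right) \frac{1}{314} + \frac{118}{\frac{1}{4} \left(-130\right)} = - \frac{323}{314} + \frac{118}{\frac{1}{4} \left(-130\right)} = - \frac{323}{314} + \frac{118}{- \frac{65}{2}} = - \frac{323}{314} + 118 \left(- \frac{2}{65}\right) = - \frac{323}{314} - \frac{236}{65} = - \frac{95099}{20410}$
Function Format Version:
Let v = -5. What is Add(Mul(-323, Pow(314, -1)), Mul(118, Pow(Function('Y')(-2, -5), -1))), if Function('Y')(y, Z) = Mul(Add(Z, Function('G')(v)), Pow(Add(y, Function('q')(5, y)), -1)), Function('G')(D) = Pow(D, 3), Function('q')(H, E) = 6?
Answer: Rational(-95099, 20410) ≈ -4.6594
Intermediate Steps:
Function('Y')(y, Z) = Mul(Pow(Add(6, y), -1), Add(-125, Z)) (Function('Y')(y, Z) = Mul(Add(Z, Pow(-5, 3)), Pow(Add(y, 6), -1)) = Mul(Add(Z, -125), Pow(Add(6, y), -1)) = Mul(Add(-125, Z), Pow(Add(6, y), -1)) = Mul(Pow(Add(6, y), -1), Add(-125, Z)))
Add(Mul(-323, Pow(314, -1)), Mul(118, Pow(Function('Y')(-2, -5), -1))) = Add(Mul(-323, Pow(314, -1)), Mul(118, Pow(Mul(Pow(Add(6, -2), -1), Add(-125, -5)), -1))) = Add(Mul(-323, Rational(1, 314)), Mul(118, Pow(Mul(Pow(4, -1), -130), -1))) = Add(Rational(-323, 314), Mul(118, Pow(Mul(Rational(1, 4), -130), -1))) = Add(Rational(-323, 314), Mul(118, Pow(Rational(-65, 2), -1))) = Add(Rational(-323, 314), Mul(118, Rational(-2, 65))) = Add(Rational(-323, 314), Rational(-236, 65)) = Rational(-95099, 20410)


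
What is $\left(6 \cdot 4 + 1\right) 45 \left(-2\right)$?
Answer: $-2250$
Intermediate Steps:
$\left(6 \cdot 4 + 1\right) 45 \left(-2\right) = \left(24 + 1\right) \left(-90\right) = 25 \left(-90\right) = -2250$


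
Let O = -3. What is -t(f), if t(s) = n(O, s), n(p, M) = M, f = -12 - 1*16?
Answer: 28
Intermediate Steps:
f = -28 (f = -12 - 16 = -28)
t(s) = s
-t(f) = -1*(-28) = 28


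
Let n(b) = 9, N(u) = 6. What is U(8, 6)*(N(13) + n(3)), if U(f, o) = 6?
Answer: 90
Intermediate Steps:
U(8, 6)*(N(13) + n(3)) = 6*(6 + 9) = 6*15 = 90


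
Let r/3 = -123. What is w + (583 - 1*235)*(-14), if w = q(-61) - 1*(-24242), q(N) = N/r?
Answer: 7147591/369 ≈ 19370.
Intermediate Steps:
r = -369 (r = 3*(-123) = -369)
q(N) = -N/369 (q(N) = N/(-369) = N*(-1/369) = -N/369)
w = 8945359/369 (w = -1/369*(-61) - 1*(-24242) = 61/369 + 24242 = 8945359/369 ≈ 24242.)
w + (583 - 1*235)*(-14) = 8945359/369 + (583 - 1*235)*(-14) = 8945359/369 + (583 - 235)*(-14) = 8945359/369 + 348*(-14) = 8945359/369 - 4872 = 7147591/369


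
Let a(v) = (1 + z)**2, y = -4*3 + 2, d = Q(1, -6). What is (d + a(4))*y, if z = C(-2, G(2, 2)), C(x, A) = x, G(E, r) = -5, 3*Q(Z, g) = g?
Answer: 10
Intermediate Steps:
Q(Z, g) = g/3
d = -2 (d = (1/3)*(-6) = -2)
y = -10 (y = -12 + 2 = -10)
z = -2
a(v) = 1 (a(v) = (1 - 2)**2 = (-1)**2 = 1)
(d + a(4))*y = (-2 + 1)*(-10) = -1*(-10) = 10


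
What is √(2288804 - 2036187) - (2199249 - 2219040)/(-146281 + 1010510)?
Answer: 19791/864229 + √252617 ≈ 502.63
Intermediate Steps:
√(2288804 - 2036187) - (2199249 - 2219040)/(-146281 + 1010510) = √252617 - (-19791)/864229 = √252617 - 1*(-19791/864229) = √252617 + 19791/864229 = 19791/864229 + √252617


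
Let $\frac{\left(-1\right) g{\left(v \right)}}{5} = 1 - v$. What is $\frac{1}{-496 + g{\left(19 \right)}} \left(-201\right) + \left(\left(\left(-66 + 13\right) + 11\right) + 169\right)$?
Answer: $\frac{51763}{406} \approx 127.5$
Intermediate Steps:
$g{\left(v \right)} = -5 + 5 v$ ($g{\left(v \right)} = - 5 \left(1 - v\right) = -5 + 5 v$)
$\frac{1}{-496 + g{\left(19 \right)}} \left(-201\right) + \left(\left(\left(-66 + 13\right) + 11\right) + 169\right) = \frac{1}{-496 + \left(-5 + 5 \cdot 19\right)} \left(-201\right) + \left(\left(\left(-66 + 13\right) + 11\right) + 169\right) = \frac{1}{-496 + \left(-5 + 95\right)} \left(-201\right) + \left(\left(-53 + 11\right) + 169\right) = \frac{1}{-496 + 90} \left(-201\right) + \left(-42 + 169\right) = \frac{1}{-406} \left(-201\right) + 127 = \left(- \frac{1}{406}\right) \left(-201\right) + 127 = \frac{201}{406} + 127 = \frac{51763}{406}$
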